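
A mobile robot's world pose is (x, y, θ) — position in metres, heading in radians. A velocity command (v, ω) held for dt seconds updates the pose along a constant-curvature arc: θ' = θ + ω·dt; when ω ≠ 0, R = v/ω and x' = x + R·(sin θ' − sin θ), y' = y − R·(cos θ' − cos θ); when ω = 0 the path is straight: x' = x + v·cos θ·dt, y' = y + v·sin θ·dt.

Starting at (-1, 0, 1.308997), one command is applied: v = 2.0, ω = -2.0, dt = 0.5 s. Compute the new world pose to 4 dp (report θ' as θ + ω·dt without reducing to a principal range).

(-0.3382, 0.6938, 0.3090)

θ' = 1.3090 + -2.0·0.5 = 0.3090
R = v/ω = 2.0/-2.0 = -1.0000
x' = -1 + -1.0000·(sin 0.3090 − sin 1.3090) = -0.3382
y' = 0 − -1.0000·(cos 0.3090 − cos 1.3090) = 0.6938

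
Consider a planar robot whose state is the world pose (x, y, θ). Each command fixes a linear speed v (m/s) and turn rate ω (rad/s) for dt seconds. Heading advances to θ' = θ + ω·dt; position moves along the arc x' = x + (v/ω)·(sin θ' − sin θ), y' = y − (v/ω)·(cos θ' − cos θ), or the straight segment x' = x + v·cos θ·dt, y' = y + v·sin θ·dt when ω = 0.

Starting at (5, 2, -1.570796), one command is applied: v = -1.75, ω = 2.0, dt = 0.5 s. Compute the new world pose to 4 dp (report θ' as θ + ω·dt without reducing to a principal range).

θ' = -1.5708 + 2.0·0.5 = -0.5708
R = v/ω = -1.75/2.0 = -0.8750
x' = 5 + -0.8750·(sin -0.5708 − sin -1.5708) = 4.5978
y' = 2 − -0.8750·(cos -0.5708 − cos -1.5708) = 2.7363

(4.5978, 2.7363, -0.5708)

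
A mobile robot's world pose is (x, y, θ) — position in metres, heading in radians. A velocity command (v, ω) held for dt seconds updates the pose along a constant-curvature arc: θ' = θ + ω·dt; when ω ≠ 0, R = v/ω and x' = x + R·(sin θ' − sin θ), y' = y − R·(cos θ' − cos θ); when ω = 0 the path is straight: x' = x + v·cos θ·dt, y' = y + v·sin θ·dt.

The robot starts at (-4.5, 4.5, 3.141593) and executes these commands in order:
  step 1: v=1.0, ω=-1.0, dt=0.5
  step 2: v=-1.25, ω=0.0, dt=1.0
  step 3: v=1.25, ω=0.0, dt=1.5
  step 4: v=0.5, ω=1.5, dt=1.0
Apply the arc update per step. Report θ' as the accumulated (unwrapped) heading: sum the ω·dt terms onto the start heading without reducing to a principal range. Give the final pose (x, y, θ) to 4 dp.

step 1: θ'=2.6416 (R=-1.0000) → pose (-4.9794, 4.6224, 2.6416)
step 2: θ'=2.6416 (straight) → pose (-3.8824, 4.0231, 2.6416)
step 3: θ'=2.6416 (straight) → pose (-5.5279, 4.9221, 2.6416)
step 4: θ'=4.1416 (R=0.3333) → pose (-5.9682, 4.8096, 4.1416)

(-5.9682, 4.8096, 4.1416)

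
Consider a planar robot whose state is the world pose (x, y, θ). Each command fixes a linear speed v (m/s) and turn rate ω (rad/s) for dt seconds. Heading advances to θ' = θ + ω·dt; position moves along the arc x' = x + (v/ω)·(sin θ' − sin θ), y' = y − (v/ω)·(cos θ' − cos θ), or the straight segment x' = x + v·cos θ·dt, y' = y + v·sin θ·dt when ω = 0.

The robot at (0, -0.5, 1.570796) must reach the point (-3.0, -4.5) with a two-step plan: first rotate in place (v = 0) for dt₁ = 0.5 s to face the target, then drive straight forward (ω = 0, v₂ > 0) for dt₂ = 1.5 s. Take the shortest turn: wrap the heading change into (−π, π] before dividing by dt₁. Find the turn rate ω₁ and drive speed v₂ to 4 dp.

ω₁ = 4.9962, v₂ = 3.3333

heading to target = atan2(-4.5−-0.5, -3−0) = -2.2143
Δθ = wrap(-2.2143 − 1.5708) = 2.4981; ω₁ = Δθ/dt₁ = 4.9962
distance = √((-3−0)² + (-4.5−-0.5)²) = 5.0000; v₂ = distance/dt₂ = 3.3333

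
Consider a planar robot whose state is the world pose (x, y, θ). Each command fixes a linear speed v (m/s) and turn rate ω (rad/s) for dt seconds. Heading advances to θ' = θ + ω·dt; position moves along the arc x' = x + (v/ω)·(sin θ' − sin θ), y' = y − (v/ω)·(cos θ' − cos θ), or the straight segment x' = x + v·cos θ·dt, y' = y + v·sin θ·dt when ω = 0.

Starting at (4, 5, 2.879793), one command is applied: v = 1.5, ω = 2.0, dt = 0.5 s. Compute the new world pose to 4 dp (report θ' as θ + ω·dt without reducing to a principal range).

(3.3012, 4.8303, 3.8798)

θ' = 2.8798 + 2.0·0.5 = 3.8798
R = v/ω = 1.5/2.0 = 0.7500
x' = 4 + 0.7500·(sin 3.8798 − sin 2.8798) = 3.3012
y' = 5 − 0.7500·(cos 3.8798 − cos 2.8798) = 4.8303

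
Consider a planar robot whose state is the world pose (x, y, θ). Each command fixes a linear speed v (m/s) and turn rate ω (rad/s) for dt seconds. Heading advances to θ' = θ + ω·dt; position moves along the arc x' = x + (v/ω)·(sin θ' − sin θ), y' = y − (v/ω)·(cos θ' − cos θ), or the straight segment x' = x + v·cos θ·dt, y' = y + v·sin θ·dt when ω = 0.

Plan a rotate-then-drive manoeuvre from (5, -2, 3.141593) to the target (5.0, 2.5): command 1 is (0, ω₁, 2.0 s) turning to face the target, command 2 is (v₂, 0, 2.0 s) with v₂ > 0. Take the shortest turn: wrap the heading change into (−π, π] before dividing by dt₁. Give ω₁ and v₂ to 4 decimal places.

heading to target = atan2(2.5−-2, 5−5) = 1.5708
Δθ = wrap(1.5708 − 3.1416) = -1.5708; ω₁ = Δθ/dt₁ = -0.7854
distance = √((5−5)² + (2.5−-2)²) = 4.5000; v₂ = distance/dt₂ = 2.2500

ω₁ = -0.7854, v₂ = 2.2500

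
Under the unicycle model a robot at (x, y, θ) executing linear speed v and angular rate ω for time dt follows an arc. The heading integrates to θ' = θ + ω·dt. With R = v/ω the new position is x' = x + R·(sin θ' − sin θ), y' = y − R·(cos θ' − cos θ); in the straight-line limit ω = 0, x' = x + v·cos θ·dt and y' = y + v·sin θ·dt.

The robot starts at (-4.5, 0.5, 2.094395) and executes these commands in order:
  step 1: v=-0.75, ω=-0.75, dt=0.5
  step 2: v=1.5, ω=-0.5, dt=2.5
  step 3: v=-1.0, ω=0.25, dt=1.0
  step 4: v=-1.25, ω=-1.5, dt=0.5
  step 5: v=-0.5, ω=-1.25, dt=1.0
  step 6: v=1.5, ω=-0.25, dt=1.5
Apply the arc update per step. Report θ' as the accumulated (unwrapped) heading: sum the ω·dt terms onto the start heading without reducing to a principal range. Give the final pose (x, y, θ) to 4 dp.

step 1: θ'=1.7194 (R=1.0000) → pose (-4.3770, 0.1481, 1.7194)
step 2: θ'=0.4694 (R=-3.0000) → pose (-2.7671, 3.2677, 0.4694)
step 3: θ'=0.7194 (R=-4.0000) → pose (-3.5935, 2.7092, 0.7194)
step 4: θ'=-0.0306 (R=0.8333) → pose (-4.1681, 2.5031, -0.0306)
step 5: θ'=-1.2806 (R=0.4000) → pose (-4.5391, 2.7884, -1.2806)
step 6: θ'=-1.6556 (R=-6.0000) → pose (-4.3098, 0.5634, -1.6556)

(-4.3098, 0.5634, -1.6556)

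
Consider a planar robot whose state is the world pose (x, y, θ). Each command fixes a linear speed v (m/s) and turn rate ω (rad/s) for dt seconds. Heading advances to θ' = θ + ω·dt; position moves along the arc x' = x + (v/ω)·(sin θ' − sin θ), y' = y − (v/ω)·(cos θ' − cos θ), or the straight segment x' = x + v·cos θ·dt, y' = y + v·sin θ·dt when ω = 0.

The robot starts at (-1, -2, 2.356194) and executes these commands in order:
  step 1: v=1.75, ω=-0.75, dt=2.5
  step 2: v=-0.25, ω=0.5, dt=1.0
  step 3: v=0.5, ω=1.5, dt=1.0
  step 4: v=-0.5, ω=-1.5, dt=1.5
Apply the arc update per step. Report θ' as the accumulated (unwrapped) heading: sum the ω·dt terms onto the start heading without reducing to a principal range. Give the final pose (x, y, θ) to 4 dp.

(-0.8149, 1.4140, 0.2312)

step 1: θ'=0.4812 (R=-2.3333) → pose (-0.4300, 1.7183, 0.4812)
step 2: θ'=0.9812 (R=-0.5000) → pose (-0.6142, 1.5531, 0.9812)
step 3: θ'=2.4812 (R=0.3333) → pose (-0.6868, 2.0017, 2.4812)
step 4: θ'=0.2312 (R=0.3333) → pose (-0.8149, 1.4140, 0.2312)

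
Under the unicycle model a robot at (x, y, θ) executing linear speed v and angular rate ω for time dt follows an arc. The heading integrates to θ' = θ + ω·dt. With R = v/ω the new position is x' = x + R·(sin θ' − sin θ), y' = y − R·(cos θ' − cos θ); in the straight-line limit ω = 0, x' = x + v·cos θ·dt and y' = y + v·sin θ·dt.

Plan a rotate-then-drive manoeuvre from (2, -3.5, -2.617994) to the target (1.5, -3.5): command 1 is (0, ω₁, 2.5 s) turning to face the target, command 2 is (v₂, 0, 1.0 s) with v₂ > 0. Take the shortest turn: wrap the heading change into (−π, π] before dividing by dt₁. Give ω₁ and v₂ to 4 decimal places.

heading to target = atan2(-3.5−-3.5, 1.5−2) = 3.1416
Δθ = wrap(3.1416 − -2.6180) = -0.5236; ω₁ = Δθ/dt₁ = -0.2094
distance = √((1.5−2)² + (-3.5−-3.5)²) = 0.5000; v₂ = distance/dt₂ = 0.5000

ω₁ = -0.2094, v₂ = 0.5000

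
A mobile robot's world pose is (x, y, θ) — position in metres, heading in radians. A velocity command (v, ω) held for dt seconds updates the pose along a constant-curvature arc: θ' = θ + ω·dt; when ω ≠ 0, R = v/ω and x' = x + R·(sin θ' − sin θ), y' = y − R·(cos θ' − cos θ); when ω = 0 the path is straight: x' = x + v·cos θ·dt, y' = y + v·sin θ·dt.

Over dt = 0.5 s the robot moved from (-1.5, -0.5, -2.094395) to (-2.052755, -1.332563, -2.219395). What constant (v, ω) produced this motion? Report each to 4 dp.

Δθ = -2.219395 − -2.094395 = -0.125000
ω = Δθ/dt = -0.125000/0.5 = -0.2500
R = −Δy/(cos θ' − cos θ) = -8.0000
v = R·ω = -8.0000·-0.2500 = 2.0000

v = 2.0000, ω = -0.2500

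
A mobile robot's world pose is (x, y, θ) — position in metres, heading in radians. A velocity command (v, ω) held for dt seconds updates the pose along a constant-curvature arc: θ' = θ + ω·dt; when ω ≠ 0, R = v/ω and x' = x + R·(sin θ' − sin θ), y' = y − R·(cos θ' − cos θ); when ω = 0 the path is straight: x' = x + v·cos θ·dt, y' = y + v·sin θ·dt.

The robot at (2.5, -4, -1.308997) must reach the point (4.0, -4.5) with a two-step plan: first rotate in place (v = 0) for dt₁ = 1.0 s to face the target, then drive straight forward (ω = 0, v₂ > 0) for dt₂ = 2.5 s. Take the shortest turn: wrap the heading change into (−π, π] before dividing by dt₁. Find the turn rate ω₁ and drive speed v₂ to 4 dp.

heading to target = atan2(-4.5−-4, 4−2.5) = -0.3218
Δθ = wrap(-0.3218 − -1.3090) = 0.9872; ω₁ = Δθ/dt₁ = 0.9872
distance = √((4−2.5)² + (-4.5−-4)²) = 1.5811; v₂ = distance/dt₂ = 0.6325

ω₁ = 0.9872, v₂ = 0.6325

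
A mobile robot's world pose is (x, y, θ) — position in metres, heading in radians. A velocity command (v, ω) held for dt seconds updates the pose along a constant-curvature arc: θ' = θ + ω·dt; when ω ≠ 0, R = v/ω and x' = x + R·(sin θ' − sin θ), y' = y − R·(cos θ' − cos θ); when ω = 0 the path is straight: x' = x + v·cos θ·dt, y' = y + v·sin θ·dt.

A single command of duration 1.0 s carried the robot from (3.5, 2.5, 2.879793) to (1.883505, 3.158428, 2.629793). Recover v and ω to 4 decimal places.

Δθ = 2.629793 − 2.879793 = -0.250000
ω = Δθ/dt = -0.250000/1.0 = -0.2500
R = Δx/(sin θ' − sin θ) = -7.0000
v = R·ω = -7.0000·-0.2500 = 1.7500

v = 1.7500, ω = -0.2500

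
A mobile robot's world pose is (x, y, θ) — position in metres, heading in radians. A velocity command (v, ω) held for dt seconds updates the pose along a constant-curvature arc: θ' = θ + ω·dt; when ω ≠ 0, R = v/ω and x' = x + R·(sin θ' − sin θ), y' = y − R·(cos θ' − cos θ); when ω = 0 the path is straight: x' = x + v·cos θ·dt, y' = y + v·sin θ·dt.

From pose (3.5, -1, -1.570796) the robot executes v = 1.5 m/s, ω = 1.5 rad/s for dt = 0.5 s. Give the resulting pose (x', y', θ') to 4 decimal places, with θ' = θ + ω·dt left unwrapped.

θ' = -1.5708 + 1.5·0.5 = -0.8208
R = v/ω = 1.5/1.5 = 1.0000
x' = 3.5 + 1.0000·(sin -0.8208 − sin -1.5708) = 3.7683
y' = -1 − 1.0000·(cos -0.8208 − cos -1.5708) = -1.6816

(3.7683, -1.6816, -0.8208)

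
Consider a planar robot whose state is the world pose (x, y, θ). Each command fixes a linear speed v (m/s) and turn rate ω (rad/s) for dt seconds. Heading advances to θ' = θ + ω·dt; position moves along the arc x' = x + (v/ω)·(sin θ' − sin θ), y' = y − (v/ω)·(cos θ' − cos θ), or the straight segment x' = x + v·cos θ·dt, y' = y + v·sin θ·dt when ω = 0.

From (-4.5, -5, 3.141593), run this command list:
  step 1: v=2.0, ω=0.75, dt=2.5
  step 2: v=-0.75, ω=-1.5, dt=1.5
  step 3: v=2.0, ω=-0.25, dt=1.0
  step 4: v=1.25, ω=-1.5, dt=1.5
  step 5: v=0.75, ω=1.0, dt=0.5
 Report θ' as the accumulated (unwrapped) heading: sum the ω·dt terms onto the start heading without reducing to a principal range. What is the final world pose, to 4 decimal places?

(-7.5439, -5.2311, 0.7666)

step 1: θ'=5.0166 (R=2.6667) → pose (-7.0442, -8.4654, 5.0166)
step 2: θ'=2.7666 (R=0.5000) → pose (-6.3840, -7.8504, 2.7666)
step 3: θ'=2.5166 (R=-8.0000) → pose (-8.1346, -6.8940, 2.5166)
step 4: θ'=0.2666 (R=-0.8333) → pose (-7.8666, -5.4143, 0.2666)
step 5: θ'=0.7666 (R=0.7500) → pose (-7.5439, -5.2311, 0.7666)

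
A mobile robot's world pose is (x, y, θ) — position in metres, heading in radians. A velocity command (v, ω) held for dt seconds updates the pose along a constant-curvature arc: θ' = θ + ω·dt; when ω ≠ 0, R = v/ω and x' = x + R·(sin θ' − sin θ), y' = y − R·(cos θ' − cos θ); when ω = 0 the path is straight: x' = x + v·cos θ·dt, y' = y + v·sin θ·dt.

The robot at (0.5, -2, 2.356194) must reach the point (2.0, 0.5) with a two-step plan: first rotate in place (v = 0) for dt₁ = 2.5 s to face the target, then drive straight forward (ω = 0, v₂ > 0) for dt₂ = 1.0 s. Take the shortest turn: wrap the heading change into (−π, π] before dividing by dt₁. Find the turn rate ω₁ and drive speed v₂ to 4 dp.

ω₁ = -0.5303, v₂ = 2.9155

heading to target = atan2(0.5−-2, 2−0.5) = 1.0304
Δθ = wrap(1.0304 − 2.3562) = -1.3258; ω₁ = Δθ/dt₁ = -0.5303
distance = √((2−0.5)² + (0.5−-2)²) = 2.9155; v₂ = distance/dt₂ = 2.9155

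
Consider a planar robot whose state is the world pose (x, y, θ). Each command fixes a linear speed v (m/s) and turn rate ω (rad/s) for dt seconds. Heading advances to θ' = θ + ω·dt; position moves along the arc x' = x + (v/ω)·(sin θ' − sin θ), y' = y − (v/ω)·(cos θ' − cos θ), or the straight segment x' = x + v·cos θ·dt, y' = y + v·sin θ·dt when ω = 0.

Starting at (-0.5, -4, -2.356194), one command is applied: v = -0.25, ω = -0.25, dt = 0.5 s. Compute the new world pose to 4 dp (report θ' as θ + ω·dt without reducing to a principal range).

(-0.4063, -3.9174, -2.4812)

θ' = -2.3562 + -0.25·0.5 = -2.4812
R = v/ω = -0.25/-0.25 = 1.0000
x' = -0.5 + 1.0000·(sin -2.4812 − sin -2.3562) = -0.4063
y' = -4 − 1.0000·(cos -2.4812 − cos -2.3562) = -3.9174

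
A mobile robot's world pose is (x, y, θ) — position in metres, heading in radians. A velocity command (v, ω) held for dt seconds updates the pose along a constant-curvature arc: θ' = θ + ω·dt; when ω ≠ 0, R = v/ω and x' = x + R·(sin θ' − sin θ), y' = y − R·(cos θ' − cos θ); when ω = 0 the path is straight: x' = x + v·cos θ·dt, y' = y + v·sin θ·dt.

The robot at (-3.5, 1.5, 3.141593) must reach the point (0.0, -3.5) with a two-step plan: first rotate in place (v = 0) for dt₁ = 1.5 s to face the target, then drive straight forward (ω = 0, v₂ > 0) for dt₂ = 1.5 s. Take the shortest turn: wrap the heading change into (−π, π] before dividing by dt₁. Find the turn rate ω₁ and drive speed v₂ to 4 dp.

heading to target = atan2(-3.5−1.5, 0−-3.5) = -0.9601
Δθ = wrap(-0.9601 − 3.1416) = 2.1815; ω₁ = Δθ/dt₁ = 1.4543
distance = √((0−-3.5)² + (-3.5−1.5)²) = 6.1033; v₂ = distance/dt₂ = 4.0689

ω₁ = 1.4543, v₂ = 4.0689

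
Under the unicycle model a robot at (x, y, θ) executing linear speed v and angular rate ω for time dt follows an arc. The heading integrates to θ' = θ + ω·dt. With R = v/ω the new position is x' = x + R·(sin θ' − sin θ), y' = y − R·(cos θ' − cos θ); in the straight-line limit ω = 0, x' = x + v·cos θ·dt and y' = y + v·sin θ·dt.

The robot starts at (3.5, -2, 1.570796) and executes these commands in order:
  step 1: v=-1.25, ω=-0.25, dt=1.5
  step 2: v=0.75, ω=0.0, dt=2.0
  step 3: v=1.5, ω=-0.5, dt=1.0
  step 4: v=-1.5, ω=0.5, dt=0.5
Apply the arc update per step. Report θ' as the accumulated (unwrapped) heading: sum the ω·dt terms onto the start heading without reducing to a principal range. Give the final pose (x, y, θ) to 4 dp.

(4.0606, -1.7791, 0.9458)

step 1: θ'=1.1958 (R=5.0000) → pose (3.1525, -3.8314, 1.1958)
step 2: θ'=1.1958 (straight) → pose (3.7019, -2.4356, 1.1958)
step 3: θ'=0.6958 (R=-3.0000) → pose (4.5705, -1.2318, 0.6958)
step 4: θ'=0.9458 (R=-3.0000) → pose (4.0606, -1.7791, 0.9458)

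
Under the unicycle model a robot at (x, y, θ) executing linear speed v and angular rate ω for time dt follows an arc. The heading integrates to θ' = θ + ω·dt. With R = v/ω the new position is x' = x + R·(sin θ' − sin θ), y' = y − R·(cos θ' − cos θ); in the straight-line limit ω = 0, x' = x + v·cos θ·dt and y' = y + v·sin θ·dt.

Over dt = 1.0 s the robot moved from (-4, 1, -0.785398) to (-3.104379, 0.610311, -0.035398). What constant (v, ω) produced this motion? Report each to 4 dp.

Δθ = -0.035398 − -0.785398 = 0.750000
ω = Δθ/dt = 0.750000/1.0 = 0.7500
R = Δx/(sin θ' − sin θ) = 1.3333
v = R·ω = 1.3333·0.7500 = 1.0000

v = 1.0000, ω = 0.7500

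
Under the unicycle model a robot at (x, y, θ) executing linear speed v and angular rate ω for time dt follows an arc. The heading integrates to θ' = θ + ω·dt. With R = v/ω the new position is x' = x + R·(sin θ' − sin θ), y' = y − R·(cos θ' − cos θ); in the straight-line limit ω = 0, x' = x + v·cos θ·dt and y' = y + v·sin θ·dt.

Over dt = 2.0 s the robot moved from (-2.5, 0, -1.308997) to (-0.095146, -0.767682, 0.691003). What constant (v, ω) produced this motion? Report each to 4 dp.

Δθ = 0.691003 − -1.308997 = 2.000000
ω = Δθ/dt = 2.000000/2.0 = 1.0000
R = Δx/(sin θ' − sin θ) = 1.5000
v = R·ω = 1.5000·1.0000 = 1.5000

v = 1.5000, ω = 1.0000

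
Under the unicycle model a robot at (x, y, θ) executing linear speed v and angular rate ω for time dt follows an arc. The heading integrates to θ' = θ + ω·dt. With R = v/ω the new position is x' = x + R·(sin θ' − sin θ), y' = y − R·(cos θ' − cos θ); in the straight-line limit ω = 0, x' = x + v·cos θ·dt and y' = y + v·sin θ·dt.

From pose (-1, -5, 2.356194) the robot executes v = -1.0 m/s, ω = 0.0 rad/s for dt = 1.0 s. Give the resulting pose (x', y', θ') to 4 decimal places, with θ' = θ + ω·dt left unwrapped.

θ' = 2.3562 + 0.0·1.0 = 2.3562
ω = 0 → straight: x' = -1 + -1.0·cos(2.3562)·1.0 = -0.2929
y' = -5 + -1.0·sin(2.3562)·1.0 = -5.7071

(-0.2929, -5.7071, 2.3562)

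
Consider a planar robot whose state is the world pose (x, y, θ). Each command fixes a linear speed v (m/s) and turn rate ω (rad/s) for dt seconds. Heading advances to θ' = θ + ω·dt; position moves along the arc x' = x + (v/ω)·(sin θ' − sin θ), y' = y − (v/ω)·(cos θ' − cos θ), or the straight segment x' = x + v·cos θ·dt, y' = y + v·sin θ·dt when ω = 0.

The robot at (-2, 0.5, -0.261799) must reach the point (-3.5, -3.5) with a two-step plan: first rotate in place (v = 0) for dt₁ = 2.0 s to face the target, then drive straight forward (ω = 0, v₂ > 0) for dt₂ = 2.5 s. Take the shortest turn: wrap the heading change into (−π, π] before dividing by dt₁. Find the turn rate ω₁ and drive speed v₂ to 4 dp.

ω₁ = -0.8339, v₂ = 1.7088

heading to target = atan2(-3.5−0.5, -3.5−-2) = -1.9296
Δθ = wrap(-1.9296 − -0.2618) = -1.6678; ω₁ = Δθ/dt₁ = -0.8339
distance = √((-3.5−-2)² + (-3.5−0.5)²) = 4.2720; v₂ = distance/dt₂ = 1.7088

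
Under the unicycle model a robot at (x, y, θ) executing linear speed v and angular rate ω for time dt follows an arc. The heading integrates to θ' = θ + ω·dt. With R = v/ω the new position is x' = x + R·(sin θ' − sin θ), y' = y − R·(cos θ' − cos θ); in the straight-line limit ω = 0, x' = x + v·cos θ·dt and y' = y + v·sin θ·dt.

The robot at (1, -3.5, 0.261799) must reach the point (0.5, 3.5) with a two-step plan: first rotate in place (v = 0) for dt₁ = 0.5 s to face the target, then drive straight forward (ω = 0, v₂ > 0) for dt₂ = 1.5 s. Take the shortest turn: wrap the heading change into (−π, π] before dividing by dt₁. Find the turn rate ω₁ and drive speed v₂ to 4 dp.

ω₁ = 2.7606, v₂ = 4.6786

heading to target = atan2(3.5−-3.5, 0.5−1) = 1.6421
Δθ = wrap(1.6421 − 0.2618) = 1.3803; ω₁ = Δθ/dt₁ = 2.7606
distance = √((0.5−1)² + (3.5−-3.5)²) = 7.0178; v₂ = distance/dt₂ = 4.6786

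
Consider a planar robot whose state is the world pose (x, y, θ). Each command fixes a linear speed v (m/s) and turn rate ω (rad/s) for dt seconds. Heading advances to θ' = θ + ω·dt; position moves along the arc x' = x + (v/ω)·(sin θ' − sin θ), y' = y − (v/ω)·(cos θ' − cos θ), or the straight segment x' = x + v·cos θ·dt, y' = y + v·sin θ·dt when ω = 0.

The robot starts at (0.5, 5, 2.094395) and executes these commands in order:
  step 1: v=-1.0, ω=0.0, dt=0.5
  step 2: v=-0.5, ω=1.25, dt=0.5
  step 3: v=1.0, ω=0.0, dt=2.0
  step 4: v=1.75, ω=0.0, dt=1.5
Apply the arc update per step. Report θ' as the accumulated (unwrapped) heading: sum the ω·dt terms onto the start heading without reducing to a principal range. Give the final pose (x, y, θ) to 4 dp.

(-3.2864, 6.2973, 2.7194)

step 1: θ'=2.0944 (straight) → pose (0.7500, 4.5670, 2.0944)
step 2: θ'=2.7194 (R=-0.4000) → pose (0.9325, 4.4021, 2.7194)
step 3: θ'=2.7194 (straight) → pose (-0.8919, 5.2216, 2.7194)
step 4: θ'=2.7194 (straight) → pose (-3.2864, 6.2973, 2.7194)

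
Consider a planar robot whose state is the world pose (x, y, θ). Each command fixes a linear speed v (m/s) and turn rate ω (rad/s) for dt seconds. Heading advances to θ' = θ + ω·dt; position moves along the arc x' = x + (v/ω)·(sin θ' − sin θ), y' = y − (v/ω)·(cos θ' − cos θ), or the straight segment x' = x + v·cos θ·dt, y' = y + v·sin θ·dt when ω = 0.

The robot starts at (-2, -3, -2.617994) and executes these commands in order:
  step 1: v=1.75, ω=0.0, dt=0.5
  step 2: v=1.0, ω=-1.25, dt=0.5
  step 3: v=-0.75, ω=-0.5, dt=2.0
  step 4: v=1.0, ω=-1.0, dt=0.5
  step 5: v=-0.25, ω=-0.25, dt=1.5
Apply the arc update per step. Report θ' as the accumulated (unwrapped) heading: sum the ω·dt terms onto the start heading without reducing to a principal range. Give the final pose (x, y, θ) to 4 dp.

step 1: θ'=-2.6180 (straight) → pose (-2.7578, -3.4375, -2.6180)
step 2: θ'=-3.2430 (R=-0.8000) → pose (-3.2388, -3.5406, -3.2430)
step 3: θ'=-4.2430 (R=1.5000) → pose (-2.0528, -4.3543, -4.2430)
step 4: θ'=-4.7430 (R=-1.0000) → pose (-2.1605, -3.8714, -4.7430)
step 5: θ'=-5.1180 (R=1.0000) → pose (-2.2412, -4.2354, -5.1180)

(-2.2412, -4.2354, -5.1180)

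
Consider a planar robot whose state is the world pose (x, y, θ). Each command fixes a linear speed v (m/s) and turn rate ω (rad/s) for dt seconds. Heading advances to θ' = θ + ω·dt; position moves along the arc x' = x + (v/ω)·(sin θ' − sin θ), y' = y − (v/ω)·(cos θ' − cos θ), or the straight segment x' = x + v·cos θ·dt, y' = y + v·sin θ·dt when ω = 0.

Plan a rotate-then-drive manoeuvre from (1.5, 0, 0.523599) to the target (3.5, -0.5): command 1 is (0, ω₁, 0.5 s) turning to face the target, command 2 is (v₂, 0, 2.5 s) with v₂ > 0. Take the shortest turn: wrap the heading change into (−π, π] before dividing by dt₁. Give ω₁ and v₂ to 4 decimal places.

ω₁ = -1.5372, v₂ = 0.8246

heading to target = atan2(-0.5−0, 3.5−1.5) = -0.2450
Δθ = wrap(-0.2450 − 0.5236) = -0.7686; ω₁ = Δθ/dt₁ = -1.5372
distance = √((3.5−1.5)² + (-0.5−0)²) = 2.0616; v₂ = distance/dt₂ = 0.8246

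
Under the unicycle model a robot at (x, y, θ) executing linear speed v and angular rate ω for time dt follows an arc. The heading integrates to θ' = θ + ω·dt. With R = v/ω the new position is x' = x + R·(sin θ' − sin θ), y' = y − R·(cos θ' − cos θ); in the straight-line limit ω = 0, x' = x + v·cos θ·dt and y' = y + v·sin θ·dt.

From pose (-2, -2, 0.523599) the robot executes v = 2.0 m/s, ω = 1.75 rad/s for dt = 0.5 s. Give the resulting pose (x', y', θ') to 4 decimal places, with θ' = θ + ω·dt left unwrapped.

θ' = 0.5236 + 1.75·0.5 = 1.3986
R = v/ω = 2.0/1.75 = 1.1429
x' = -2 + 1.1429·(sin 1.3986 − sin 0.5236) = -1.4455
y' = -2 − 1.1429·(cos 1.3986 − cos 0.5236) = -1.2061

(-1.4455, -1.2061, 1.3986)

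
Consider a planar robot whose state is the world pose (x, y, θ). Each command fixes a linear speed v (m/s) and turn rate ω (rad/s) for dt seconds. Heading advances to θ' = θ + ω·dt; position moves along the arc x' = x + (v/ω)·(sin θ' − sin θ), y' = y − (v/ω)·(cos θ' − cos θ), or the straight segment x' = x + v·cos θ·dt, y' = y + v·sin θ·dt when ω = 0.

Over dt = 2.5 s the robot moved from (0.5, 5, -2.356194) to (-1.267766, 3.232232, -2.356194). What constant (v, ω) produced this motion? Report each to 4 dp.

v = 1.0000, ω = 0.0000

Δθ = -2.356194 − -2.356194 = 0.000000
ω = Δθ/dt = 0.000000/2.5 = 0.0000
ω = 0 → v = (Δx·cos θ + Δy·sin θ)/dt = 1.0000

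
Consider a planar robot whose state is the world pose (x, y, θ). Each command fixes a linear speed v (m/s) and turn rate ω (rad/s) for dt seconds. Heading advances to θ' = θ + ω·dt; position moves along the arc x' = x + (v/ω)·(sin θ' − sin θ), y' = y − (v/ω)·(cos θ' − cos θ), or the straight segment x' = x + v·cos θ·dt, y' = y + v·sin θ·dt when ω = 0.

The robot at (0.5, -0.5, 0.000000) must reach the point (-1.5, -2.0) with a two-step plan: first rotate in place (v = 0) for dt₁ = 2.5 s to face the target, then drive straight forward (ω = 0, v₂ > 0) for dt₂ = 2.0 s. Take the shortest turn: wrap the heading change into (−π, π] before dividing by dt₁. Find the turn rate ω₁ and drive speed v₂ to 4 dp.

heading to target = atan2(-2−-0.5, -1.5−0.5) = -2.4981
Δθ = wrap(-2.4981 − 0.0000) = -2.4981; ω₁ = Δθ/dt₁ = -0.9992
distance = √((-1.5−0.5)² + (-2−-0.5)²) = 2.5000; v₂ = distance/dt₂ = 1.2500

ω₁ = -0.9992, v₂ = 1.2500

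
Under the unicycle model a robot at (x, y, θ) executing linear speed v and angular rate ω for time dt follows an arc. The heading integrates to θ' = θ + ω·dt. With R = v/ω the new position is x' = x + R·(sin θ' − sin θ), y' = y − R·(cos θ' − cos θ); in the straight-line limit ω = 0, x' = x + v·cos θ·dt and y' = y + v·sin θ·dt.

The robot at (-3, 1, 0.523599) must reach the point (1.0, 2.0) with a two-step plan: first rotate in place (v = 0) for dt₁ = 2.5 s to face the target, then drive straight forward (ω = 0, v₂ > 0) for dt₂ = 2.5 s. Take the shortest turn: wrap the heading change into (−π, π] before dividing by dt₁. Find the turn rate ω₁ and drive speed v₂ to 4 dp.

heading to target = atan2(2−1, 1−-3) = 0.2450
Δθ = wrap(0.2450 − 0.5236) = -0.2786; ω₁ = Δθ/dt₁ = -0.1114
distance = √((1−-3)² + (2−1)²) = 4.1231; v₂ = distance/dt₂ = 1.6492

ω₁ = -0.1114, v₂ = 1.6492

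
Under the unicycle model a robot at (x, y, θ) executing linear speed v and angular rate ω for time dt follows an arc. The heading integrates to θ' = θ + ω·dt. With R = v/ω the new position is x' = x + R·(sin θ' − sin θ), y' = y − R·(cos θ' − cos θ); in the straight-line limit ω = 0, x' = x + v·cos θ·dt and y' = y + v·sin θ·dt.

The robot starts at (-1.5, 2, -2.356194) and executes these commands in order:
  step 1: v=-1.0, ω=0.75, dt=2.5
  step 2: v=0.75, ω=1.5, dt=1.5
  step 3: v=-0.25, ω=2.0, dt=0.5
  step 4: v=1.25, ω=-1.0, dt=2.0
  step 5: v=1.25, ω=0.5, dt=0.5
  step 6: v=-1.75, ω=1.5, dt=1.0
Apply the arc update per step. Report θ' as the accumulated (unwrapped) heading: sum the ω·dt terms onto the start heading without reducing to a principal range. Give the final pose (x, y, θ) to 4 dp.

(-0.7375, 5.5635, 2.5188)

step 1: θ'=-0.4812 (R=-1.3333) → pose (-1.8257, 4.1247, -0.4812)
step 2: θ'=1.7688 (R=0.5000) → pose (-1.1040, 4.6663, 1.7688)
step 3: θ'=2.7688 (R=-0.1250) → pose (-1.0270, 4.5745, 2.7688)
step 4: θ'=0.7688 (R=-1.2500) → pose (-1.4408, 6.6371, 0.7688)
step 5: θ'=1.0188 (R=2.5000) → pose (-1.0503, 7.1230, 1.0188)
step 6: θ'=2.5188 (R=-1.1667) → pose (-0.7375, 5.5635, 2.5188)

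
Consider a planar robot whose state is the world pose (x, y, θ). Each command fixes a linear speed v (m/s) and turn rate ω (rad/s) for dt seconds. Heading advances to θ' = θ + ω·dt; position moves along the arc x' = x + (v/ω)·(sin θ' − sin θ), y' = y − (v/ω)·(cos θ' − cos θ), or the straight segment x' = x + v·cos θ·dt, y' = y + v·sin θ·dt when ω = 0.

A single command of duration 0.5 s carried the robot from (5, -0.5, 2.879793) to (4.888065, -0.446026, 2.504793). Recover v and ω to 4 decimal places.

Δθ = 2.504793 − 2.879793 = -0.375000
ω = Δθ/dt = -0.375000/0.5 = -0.7500
R = Δx/(sin θ' − sin θ) = -0.3333
v = R·ω = -0.3333·-0.7500 = 0.2500

v = 0.2500, ω = -0.7500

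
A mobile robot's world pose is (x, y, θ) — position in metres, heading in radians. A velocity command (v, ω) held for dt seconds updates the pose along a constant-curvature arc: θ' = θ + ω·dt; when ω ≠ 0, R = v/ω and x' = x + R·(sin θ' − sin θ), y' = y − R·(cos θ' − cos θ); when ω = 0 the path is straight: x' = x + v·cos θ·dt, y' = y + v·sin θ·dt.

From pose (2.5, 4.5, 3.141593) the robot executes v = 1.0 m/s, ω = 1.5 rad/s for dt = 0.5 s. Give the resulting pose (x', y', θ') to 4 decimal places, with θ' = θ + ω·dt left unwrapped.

(2.0456, 4.3211, 3.8916)

θ' = 3.1416 + 1.5·0.5 = 3.8916
R = v/ω = 1.0/1.5 = 0.6667
x' = 2.5 + 0.6667·(sin 3.8916 − sin 3.1416) = 2.0456
y' = 4.5 − 0.6667·(cos 3.8916 − cos 3.1416) = 4.3211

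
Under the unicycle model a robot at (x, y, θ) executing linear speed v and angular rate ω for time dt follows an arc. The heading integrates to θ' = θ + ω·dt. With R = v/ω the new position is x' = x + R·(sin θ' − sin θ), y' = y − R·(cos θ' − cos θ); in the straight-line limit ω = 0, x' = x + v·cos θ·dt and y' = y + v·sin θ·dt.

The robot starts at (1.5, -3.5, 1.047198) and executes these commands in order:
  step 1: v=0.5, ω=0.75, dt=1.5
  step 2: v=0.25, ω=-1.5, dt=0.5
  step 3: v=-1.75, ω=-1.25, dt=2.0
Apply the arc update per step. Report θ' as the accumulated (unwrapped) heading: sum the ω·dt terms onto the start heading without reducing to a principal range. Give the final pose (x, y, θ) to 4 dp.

step 1: θ'=2.1722 (R=0.6667) → pose (1.4723, -2.7895, 2.1722)
step 2: θ'=1.4222 (R=-0.1667) → pose (1.4449, -2.6705, 1.4222)
step 3: θ'=-1.0778 (R=1.4000) → pose (-1.1729, -3.1258, -1.0778)

(-1.1729, -3.1258, -1.0778)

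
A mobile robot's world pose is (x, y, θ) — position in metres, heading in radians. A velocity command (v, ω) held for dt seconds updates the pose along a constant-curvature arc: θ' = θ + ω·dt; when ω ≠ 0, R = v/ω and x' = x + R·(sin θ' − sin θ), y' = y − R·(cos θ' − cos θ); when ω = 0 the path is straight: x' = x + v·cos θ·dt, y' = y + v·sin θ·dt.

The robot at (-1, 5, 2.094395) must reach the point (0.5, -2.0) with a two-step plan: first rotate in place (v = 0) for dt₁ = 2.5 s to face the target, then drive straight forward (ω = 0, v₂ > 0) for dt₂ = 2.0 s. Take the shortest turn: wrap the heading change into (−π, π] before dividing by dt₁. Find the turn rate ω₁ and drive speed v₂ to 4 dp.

heading to target = atan2(-2−5, 0.5−-1) = -1.3597
Δθ = wrap(-1.3597 − 2.0944) = 2.8291; ω₁ = Δθ/dt₁ = 1.1316
distance = √((0.5−-1)² + (-2−5)²) = 7.1589; v₂ = distance/dt₂ = 3.5795

ω₁ = 1.1316, v₂ = 3.5795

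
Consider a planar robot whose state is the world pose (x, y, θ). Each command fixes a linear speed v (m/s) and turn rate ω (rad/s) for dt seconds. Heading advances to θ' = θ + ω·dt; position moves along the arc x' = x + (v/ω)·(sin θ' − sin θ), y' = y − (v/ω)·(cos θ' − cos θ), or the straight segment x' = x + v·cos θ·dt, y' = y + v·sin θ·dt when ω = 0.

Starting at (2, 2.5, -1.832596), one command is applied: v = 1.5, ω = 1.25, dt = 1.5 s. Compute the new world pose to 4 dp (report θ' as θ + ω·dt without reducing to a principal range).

θ' = -1.8326 + 1.25·1.5 = 0.0424
R = v/ω = 1.5/1.25 = 1.2000
x' = 2 + 1.2000·(sin 0.0424 − sin -1.8326) = 3.2100
y' = 2.5 − 1.2000·(cos 0.0424 − cos -1.8326) = 0.9905

(3.2100, 0.9905, 0.0424)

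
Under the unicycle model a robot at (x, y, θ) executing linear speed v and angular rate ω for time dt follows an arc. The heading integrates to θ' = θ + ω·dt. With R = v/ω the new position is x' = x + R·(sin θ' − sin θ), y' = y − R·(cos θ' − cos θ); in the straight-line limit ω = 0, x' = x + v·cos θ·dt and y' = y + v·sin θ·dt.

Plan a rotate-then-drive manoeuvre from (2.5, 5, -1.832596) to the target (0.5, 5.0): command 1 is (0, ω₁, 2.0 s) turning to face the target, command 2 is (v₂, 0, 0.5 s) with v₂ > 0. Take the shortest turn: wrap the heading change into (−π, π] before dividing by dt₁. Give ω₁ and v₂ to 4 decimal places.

heading to target = atan2(5−5, 0.5−2.5) = 3.1416
Δθ = wrap(3.1416 − -1.8326) = -1.3090; ω₁ = Δθ/dt₁ = -0.6545
distance = √((0.5−2.5)² + (5−5)²) = 2.0000; v₂ = distance/dt₂ = 4.0000

ω₁ = -0.6545, v₂ = 4.0000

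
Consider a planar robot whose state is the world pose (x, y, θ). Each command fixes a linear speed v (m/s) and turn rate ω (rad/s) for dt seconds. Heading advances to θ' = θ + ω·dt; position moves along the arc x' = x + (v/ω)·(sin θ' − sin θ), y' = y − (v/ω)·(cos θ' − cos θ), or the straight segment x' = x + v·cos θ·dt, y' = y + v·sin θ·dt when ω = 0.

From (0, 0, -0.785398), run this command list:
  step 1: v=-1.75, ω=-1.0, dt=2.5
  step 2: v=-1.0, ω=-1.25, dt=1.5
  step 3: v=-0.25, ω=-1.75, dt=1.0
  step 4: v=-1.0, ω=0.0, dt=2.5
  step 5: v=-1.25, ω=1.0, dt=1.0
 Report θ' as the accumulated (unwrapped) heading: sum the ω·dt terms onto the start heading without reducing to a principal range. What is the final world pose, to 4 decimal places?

step 1: θ'=-3.2854 (R=1.7500) → pose (1.4882, 2.9694, -3.2854)
step 2: θ'=-5.1604 (R=0.8000) → pose (2.0946, 1.8311, -5.1604)
step 3: θ'=-6.9104 (R=0.1429) → pose (1.8820, 1.7773, -6.9104)
step 4: θ'=-6.9104 (straight) → pose (-0.1421, 3.2445, -6.9104)
step 5: θ'=-5.9104 (R=-1.2500) → pose (-1.3310, 3.3966, -5.9104)

(-1.3310, 3.3966, -5.9104)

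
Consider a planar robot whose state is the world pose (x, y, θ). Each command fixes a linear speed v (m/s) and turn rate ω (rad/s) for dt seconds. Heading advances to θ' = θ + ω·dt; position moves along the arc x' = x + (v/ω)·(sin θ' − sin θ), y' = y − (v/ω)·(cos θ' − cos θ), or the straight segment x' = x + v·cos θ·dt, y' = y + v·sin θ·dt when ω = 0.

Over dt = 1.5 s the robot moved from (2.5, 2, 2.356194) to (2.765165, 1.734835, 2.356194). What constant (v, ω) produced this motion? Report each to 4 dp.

Δθ = 2.356194 − 2.356194 = 0.000000
ω = Δθ/dt = 0.000000/1.5 = 0.0000
ω = 0 → v = (Δx·cos θ + Δy·sin θ)/dt = -0.2500

v = -0.2500, ω = 0.0000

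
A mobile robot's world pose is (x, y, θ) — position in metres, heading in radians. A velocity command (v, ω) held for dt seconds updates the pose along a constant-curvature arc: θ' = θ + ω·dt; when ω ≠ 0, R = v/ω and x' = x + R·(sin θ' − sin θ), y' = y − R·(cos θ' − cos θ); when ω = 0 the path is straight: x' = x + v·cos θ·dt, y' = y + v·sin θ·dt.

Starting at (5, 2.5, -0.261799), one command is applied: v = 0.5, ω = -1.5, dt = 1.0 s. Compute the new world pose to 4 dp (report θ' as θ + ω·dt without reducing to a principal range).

θ' = -0.2618 + -1.5·1.0 = -1.7618
R = v/ω = 0.5/-1.5 = -0.3333
x' = 5 + -0.3333·(sin -1.7618 − sin -0.2618) = 5.2410
y' = 2.5 − -0.3333·(cos -1.7618 − cos -0.2618) = 2.1147

(5.2410, 2.1147, -1.7618)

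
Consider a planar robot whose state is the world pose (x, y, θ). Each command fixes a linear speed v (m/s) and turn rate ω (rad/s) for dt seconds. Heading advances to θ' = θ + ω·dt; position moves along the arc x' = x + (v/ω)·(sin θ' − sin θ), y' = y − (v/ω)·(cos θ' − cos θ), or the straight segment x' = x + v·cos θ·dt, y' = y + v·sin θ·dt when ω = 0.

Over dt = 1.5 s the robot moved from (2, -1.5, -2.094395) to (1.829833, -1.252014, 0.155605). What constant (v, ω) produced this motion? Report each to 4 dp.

v = -0.2500, ω = 1.5000

Δθ = 0.155605 − -2.094395 = 2.250000
ω = Δθ/dt = 2.250000/1.5 = 1.5000
R = −Δy/(cos θ' − cos θ) = -0.1667
v = R·ω = -0.1667·1.5000 = -0.2500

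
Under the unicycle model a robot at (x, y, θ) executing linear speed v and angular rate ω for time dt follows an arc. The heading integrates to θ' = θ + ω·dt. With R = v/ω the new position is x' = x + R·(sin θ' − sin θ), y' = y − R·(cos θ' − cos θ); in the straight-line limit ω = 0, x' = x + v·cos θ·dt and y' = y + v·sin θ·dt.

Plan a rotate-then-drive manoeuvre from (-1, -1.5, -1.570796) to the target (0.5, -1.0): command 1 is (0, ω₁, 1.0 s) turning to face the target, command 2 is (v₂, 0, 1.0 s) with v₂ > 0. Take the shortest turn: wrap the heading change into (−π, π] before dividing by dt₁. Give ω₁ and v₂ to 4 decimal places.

heading to target = atan2(-1−-1.5, 0.5−-1) = 0.3218
Δθ = wrap(0.3218 − -1.5708) = 1.8925; ω₁ = Δθ/dt₁ = 1.8925
distance = √((0.5−-1)² + (-1−-1.5)²) = 1.5811; v₂ = distance/dt₂ = 1.5811

ω₁ = 1.8925, v₂ = 1.5811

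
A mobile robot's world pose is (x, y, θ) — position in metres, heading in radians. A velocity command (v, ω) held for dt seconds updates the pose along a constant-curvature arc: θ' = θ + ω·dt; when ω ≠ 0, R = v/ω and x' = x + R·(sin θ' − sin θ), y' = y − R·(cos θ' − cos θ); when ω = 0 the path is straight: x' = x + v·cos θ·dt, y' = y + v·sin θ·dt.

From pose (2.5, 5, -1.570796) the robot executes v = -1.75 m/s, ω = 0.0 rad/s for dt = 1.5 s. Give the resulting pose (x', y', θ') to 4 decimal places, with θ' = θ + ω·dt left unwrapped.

θ' = -1.5708 + 0.0·1.5 = -1.5708
ω = 0 → straight: x' = 2.5 + -1.75·cos(-1.5708)·1.5 = 2.5000
y' = 5 + -1.75·sin(-1.5708)·1.5 = 7.6250

(2.5000, 7.6250, -1.5708)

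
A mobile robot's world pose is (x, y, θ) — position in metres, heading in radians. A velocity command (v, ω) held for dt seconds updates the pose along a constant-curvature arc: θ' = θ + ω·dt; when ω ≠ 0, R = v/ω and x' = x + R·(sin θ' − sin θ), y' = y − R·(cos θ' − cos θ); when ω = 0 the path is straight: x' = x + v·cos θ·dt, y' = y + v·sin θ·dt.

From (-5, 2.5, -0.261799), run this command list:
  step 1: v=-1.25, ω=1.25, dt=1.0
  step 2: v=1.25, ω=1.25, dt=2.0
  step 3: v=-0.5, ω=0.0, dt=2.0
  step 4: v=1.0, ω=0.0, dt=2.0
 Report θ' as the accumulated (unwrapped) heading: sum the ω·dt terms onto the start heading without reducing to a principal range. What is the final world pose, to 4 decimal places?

step 1: θ'=0.9882 (R=-1.0000) → pose (-6.0939, 2.0843, 0.9882)
step 2: θ'=3.4882 (R=1.0000) → pose (-7.2686, 3.5750, 3.4882)
step 3: θ'=3.4882 (straight) → pose (-6.3281, 3.9147, 3.4882)
step 4: θ'=3.4882 (straight) → pose (-8.2091, 3.2353, 3.4882)

(-8.2091, 3.2353, 3.4882)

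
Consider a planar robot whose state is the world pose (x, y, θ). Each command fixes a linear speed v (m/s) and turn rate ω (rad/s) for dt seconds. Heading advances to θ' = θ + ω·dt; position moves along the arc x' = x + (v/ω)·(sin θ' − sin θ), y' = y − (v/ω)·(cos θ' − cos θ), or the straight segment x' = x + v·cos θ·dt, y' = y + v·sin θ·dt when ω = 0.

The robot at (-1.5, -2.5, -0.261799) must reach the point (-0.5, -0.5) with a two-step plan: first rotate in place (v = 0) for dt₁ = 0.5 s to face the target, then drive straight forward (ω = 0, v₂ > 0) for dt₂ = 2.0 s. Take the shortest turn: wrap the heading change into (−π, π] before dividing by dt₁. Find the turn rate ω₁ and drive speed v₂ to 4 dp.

heading to target = atan2(-0.5−-2.5, -0.5−-1.5) = 1.1071
Δθ = wrap(1.1071 − -0.2618) = 1.3689; ω₁ = Δθ/dt₁ = 2.7379
distance = √((-0.5−-1.5)² + (-0.5−-2.5)²) = 2.2361; v₂ = distance/dt₂ = 1.1180

ω₁ = 2.7379, v₂ = 1.1180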